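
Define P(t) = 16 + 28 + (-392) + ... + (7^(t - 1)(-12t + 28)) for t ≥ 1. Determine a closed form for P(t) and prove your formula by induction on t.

We claim P(t) = 7^t(-2t + 5) - 5 for all t ≥ 1.
Base case (t = 1): P(1) = 16, and the closed form gives 16. They agree.
Suppose the result is true for t = r, so P(r) = 7^r(-2r + 5) - 5.
Then P(r+1) = P(r) + (7^r(-12r + 16)) = (7^r(-2r + 5) - 5) + (7^r(-12r + 16)).
Simplifying, P(r+1) = -14·7^r·r + 21·7^r - 5 = 7^(r+1)(-2(r+1) + 5) - 5,
which is the closed form with t = r+1.
By the principle of mathematical induction, the result holds for all t ≥ 1.

P(t) = 7^t(-2t + 5) - 5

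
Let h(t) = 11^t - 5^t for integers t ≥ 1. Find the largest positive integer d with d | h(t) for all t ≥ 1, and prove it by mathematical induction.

d = 6

Computing the first values: h(1) = 6 and h(2) = 96; gcd(6, 96) = 6, so d ≤ 6.
We prove 6 | 11^t - 5^t for all t ≥ 1 by induction on t.
Base step (t = 1): h(1) = 6 = 6·(1), so 6 | h(1).
For the inductive step, assume it holds for an arbitrary k ≥ 1, i.e. 6 | h(k). Then
11^{k+1} − 5^{k+1} = 11·11^k − 5·5^k = 11·(11^k − 5^k) + (6)·5^k. The first term is divisible by 6 by the inductive hypothesis, and the second term (6)·5^k is divisible by 6 since 6 | 6. Hence 6 | h(k+1).
By induction, the statement is established for all t ≥ 1.
Therefore the largest such d is 6.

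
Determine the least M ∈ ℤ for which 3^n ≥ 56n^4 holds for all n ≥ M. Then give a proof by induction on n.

At n = 13: 1594323 < 1599416, so the inequality fails and M ≥ 14. We prove 3^n ≥ 56n^4 for all n ≥ 14.
For the base case n = 14: 3^n = 4782969 and 56n^4 = 2151296, so 4782969 ≥ 2151296.
Suppose the result is true for n = p, so 3^p ≥ 56p^4.
Then 3^(p + 1) = 3·(3^p) ≥ 3·(56p^4).
Also, for p ≥ 14 we have 3·(56p^4) ≥ 56(p+1)^4, since 3 ≥ (1 + 1/p)^4 for all p ≥ 14.
Combining, 3^(p + 1) ≥ 56(p+1)^4.
By the principle of mathematical induction, the result holds for all n ≥ 14.
Hence the smallest such M is 14.

M = 14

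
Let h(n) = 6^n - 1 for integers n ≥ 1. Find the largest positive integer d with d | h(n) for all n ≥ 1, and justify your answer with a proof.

Computing the first values: h(1) = 5 and h(2) = 35; gcd(5, 35) = 5, so d ≤ 5.
We prove 5 | 6^n - 1 for all n ≥ 1 by induction on n.
For the base case n = 1: h(1) = 5 = 5·(1), so 5 | h(1).
Suppose the result is true for n = r, i.e. 5 | h(r). Then
6^{r+1} − 1^{r+1} = 6·6^r − 1·1^r = 6·(6^r − 1^r) + (5)·1^r. The first term is divisible by 5 by the inductive hypothesis, and the second term (5)·1^r is divisible by 5 since 5 | 5. Hence 5 | h(r+1).
This completes the induction.
Therefore the largest such d is 5.

d = 5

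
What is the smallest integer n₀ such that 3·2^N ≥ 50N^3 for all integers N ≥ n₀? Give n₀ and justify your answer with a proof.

At N = 16: 196608 < 204800, so the inequality fails and n₀ ≥ 17. We prove 3·2^N ≥ 50N^3 for all N ≥ 17.
For the base case N = 17: 3·2^N = 393216 and 50N^3 = 245650, so 393216 ≥ 245650.
Inductive step: suppose the statement holds for some m ≥ 17, so 3·2^m ≥ 50m^3.
Then 3·2^(m + 1) = 2·(3·2^m) ≥ 2·(50m^3).
Also, for m ≥ 17 we have 2·(50m^3) ≥ 50(m+1)^3, since 2 ≥ (1 + 1/m)^3 for all m ≥ 17.
Combining, 3·2^(m + 1) ≥ 50(m+1)^3.
Hence, by induction on N, the claim holds for every N ≥ 17.
Hence the smallest such n₀ is 17.

n₀ = 17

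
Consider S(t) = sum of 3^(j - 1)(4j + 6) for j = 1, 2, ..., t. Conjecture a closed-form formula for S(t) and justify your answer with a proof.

S(t) = 2·3^t(t + 1) - 2

We claim S(t) = 2·3^t(t + 1) - 2 for all t ≥ 1.
Base case (t = 1): S(1) = 10, and the closed form gives 10. They agree.
Inductive step: suppose the statement holds for some j ≥ 1, so S(j) = 2·3^j(j + 1) - 2.
Then S(j+1) = S(j) + (3^j(4j + 10)) = (2·3^j(j + 1) - 2) + (3^j(4j + 10)).
Simplifying, S(j+1) = 6·3^j·j + 12·3^j - 2 = 2·3^(j+1)((j+1) + 1) - 2,
which is the closed form with t = j+1.
By the principle of mathematical induction, the result holds for all t ≥ 1.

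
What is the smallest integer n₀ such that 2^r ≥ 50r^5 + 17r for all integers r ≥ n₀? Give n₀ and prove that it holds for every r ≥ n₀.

n₀ = 31

At r = 30: 1073741824 < 1215000510, so the inequality fails and n₀ ≥ 31. We prove 2^r ≥ 50r^5 + 17r for all r ≥ 31.
For the base case r = 31: 2^r = 2147483648 and 50r^5 + 17r = 1431458077, so 2147483648 ≥ 1431458077.
Inductive step: suppose the statement holds for some i ≥ 31, so 2^i ≥ 50i^5 + 17i.
Then 2^(i + 1) = 2·(2^i) ≥ 2·(50i^5 + 17i).
Also, for i ≥ 31 we have 2·(50i^5 + 17i) ≥ 50(i+1)^5 + 17(i+1), since 2·(50i^5 + 17i) − (50(i+1)^5 + 17(i+1)) = 50i^5 - 250i^4 - 500i^3 - 500i^2 - 233i - 67, which is nonnegative for all i ≥ 31.
Combining, 2^(i + 1) ≥ 50(i+1)^5 + 17(i+1).
By induction, the statement is established for all r ≥ 31.
Hence the smallest such n₀ is 31.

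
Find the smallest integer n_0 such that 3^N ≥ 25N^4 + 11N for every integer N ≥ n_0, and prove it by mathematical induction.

At N = 11: 177147 < 366146, so the inequality fails and n_0 ≥ 12. We prove 3^N ≥ 25N^4 + 11N for all N ≥ 12.
When N = 12: 3^N = 531441 and 25N^4 + 11N = 518532, so 531441 ≥ 518532.
Inductive step: assume the claim holds for N = i, so 3^i ≥ 25i^4 + 11i.
Then 3^(i + 1) = 3·(3^i) ≥ 3·(25i^4 + 11i).
Also, for i ≥ 12 we have 3·(25i^4 + 11i) ≥ 25(i+1)^4 + 11(i+1), since 3·(25i^4 + 11i) − (25(i+1)^4 + 11(i+1)) = 50i^4 - 100i^3 - 150i^2 - 78i - 36, which is nonnegative for all i ≥ 12.
Combining, 3^(i + 1) ≥ 25(i+1)^4 + 11(i+1).
By the principle of mathematical induction, the result holds for all N ≥ 12.
Hence the smallest such n_0 is 12.

n_0 = 12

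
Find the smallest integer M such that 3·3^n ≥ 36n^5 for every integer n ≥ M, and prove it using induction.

At n = 14: 14348907 < 19361664, so the inequality fails and M ≥ 15. We prove 3·3^n ≥ 36n^5 for all n ≥ 15.
Base step (n = 15): 3·3^n = 43046721 and 36n^5 = 27337500, so 43046721 ≥ 27337500.
Inductive step: suppose the statement holds for some r ≥ 15, so 3·3^r ≥ 36r^5.
Then 3·3^(r + 1) = 3·(3·3^r) ≥ 3·(36r^5).
Also, for r ≥ 15 we have 3·(36r^5) ≥ 36(r+1)^5, since 3 ≥ (1 + 1/r)^5 for all r ≥ 15.
Combining, 3·3^(r + 1) ≥ 36(r+1)^5.
By induction, the statement is established for all n ≥ 15.
Hence the smallest such M is 15.

M = 15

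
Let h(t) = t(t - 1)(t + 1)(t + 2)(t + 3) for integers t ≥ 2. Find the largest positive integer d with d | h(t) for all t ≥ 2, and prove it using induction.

Computing the first values: h(2) = 120 and h(3) = 720; gcd(120, 720) = 120, so d ≤ 120.
We prove 120 | t(t - 1)(t + 1)(t + 2)(t + 3) for all t ≥ 2 by induction on t.
When t = 2: h(2) = 120 = 120·(1), so 120 | h(2).
Suppose the result is true for t = j, i.e. 120 | h(j). Then
h(j+1) − h(j) = j·(j+1)·(j+2)·(j+3)·(j+4) − (j-1)·j·(j+1)·(j+2)·(j+3) = j·(j+1)·(j+2)·(j+3)·[(j+4) − (j-1)] = 5·j·(j+1)·(j+2)·(j+3). The product of 4 consecutive integers is divisible by (4)! = 24, so h(j+1) − h(j) is divisible by 5·24 = 120. By the inductive hypothesis 120 | h(j), hence 120 | h(j+1).
Hence, by induction on t, the claim holds for every t ≥ 2.
Therefore the largest such d is 120.

d = 120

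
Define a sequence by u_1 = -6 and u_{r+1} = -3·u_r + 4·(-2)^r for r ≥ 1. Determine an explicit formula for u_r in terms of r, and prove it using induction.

Computing the first terms: u_1 = -6, u_2 = 10, u_3 = -14. This suggests u_r = (-2)^(r + 2) + 2(-3)^(r - 1).
Base step (r = 1): the formula gives -6 = -6 = u_1.
Suppose the result is true for r = m, so u_m = (-2)^(m + 2) + 2(-3)^(m - 1).
Then u_{m+1} = -3·u_m + 4·(-2)^m = -3·((-2)^(m + 2) + 2(-3)^(m - 1)) + 4·(-2)^m = (-2)^(m + 3) + 2(-3)^m = (-2)^((m+1) + 2) + 2(-3)^((m+1) - 1),
which is the claimed formula at r = m+1.
By induction, the statement is established for all r ≥ 1.

u_r = (-2)^(r + 2) + 2(-3)^(r - 1)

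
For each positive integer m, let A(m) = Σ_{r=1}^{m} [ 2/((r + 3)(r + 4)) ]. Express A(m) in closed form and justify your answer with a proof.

We claim A(m) = m/(2(m + 4)) for all m ≥ 1.
When m = 1: A(1) = 1/10, and the closed form gives 1/10. They agree.
Suppose the result is true for m = r, so A(r) = r/(2(r + 4)).
Then A(r+1) = A(r) + (2/((r + 4)(r + 5))) = (r/(2(r + 4))) + (2/((r + 4)(r + 5))).
Simplifying, A(r+1) = (r + 1)/(2(r + 5)) = (r+1)/(2((r+1) + 4)),
which is the closed form with m = r+1.
This completes the induction.

A(m) = m/(2(m + 4))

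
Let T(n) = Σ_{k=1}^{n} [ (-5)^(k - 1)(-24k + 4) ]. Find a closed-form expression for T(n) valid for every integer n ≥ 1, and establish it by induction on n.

We claim T(n) = 4(-5)^n·n for all n ≥ 1.
For the base case n = 1: T(1) = -20, and the closed form gives -20. They agree.
Suppose the result is true for n = k, so T(k) = 4(-5)^k·k.
Then T(k+1) = T(k) + ((-5)^k(-24k - 20)) = (4(-5)^k·k) + ((-5)^k(-24k - 20)).
Simplifying, T(k+1) = (-5)^(k + 1)(4k + 4) = 4(-5)^(k+1)·(k+1),
which is the closed form with n = k+1.
This completes the induction.

T(n) = 4(-5)^n·n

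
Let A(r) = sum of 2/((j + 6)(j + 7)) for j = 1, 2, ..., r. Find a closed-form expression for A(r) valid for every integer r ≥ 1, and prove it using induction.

A(r) = 2r/(7(r + 7))

We claim A(r) = 2r/(7(r + 7)) for all r ≥ 1.
Base step (r = 1): A(1) = 1/28, and the closed form gives 1/28. They agree.
For the inductive step, assume it holds for an arbitrary j ≥ 1, so A(j) = 2j/(7(j + 7)).
Then A(j+1) = A(j) + (2/((j + 7)(j + 8))) = (2j/(7(j + 7))) + (2/((j + 7)(j + 8))).
Simplifying, A(j+1) = 2(j + 1)/(7(j + 8)) = 2(j+1)/(7((j+1) + 7)),
which is the closed form with r = j+1.
Hence, by induction on r, the claim holds for every r ≥ 1.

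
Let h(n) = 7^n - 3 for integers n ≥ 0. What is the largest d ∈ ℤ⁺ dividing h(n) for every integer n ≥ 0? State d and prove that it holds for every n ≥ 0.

Computing the first values: h(0) = -2 and h(1) = 4; gcd(-2, 4) = 2, so d ≤ 2.
We prove 2 | 7^n - 3 for all n ≥ 0 by induction on n.
For the base case n = 0: h(0) = -2 = 2·(-1), so 2 | h(0).
Suppose the result is true for n = p, i.e. 2 | h(p). Then
h(p+1) = 7^(p+1) - 3 = 7·(7^p - 3) + 18 = 7·h(p) + 18. The first term is divisible by 2 by the inductive hypothesis, and 18 is divisible by 2. Hence 2 | h(p+1).
This completes the induction.
Therefore the largest such d is 2.

d = 2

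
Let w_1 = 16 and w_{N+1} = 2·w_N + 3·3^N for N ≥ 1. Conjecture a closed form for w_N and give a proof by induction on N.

w_N = 7·2^(N - 1) + 3^(N + 1)

Computing the first terms: w_1 = 16, w_2 = 41, w_3 = 109. This suggests w_N = 7·2^(N - 1) + 3^(N + 1).
Base step (N = 1): the formula gives 16 = 16 = w_1.
Suppose the result is true for N = p, so w_p = 7·2^(p - 1) + 3^(p + 1).
Then w_{p+1} = 2·w_p + 3·3^p = 2·(7·2^(p - 1) + 3^(p + 1)) + 3·3^p = 7·2^p + 3^(p + 2) = 7·2^((p+1) - 1) + 3^((p+1) + 1),
which is the claimed formula at N = p+1.
By the principle of mathematical induction, the result holds for all N ≥ 1.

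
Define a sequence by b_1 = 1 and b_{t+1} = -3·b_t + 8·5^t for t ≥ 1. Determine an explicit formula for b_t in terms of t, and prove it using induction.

Computing the first terms: b_1 = 1, b_2 = 37, b_3 = 89. This suggests b_t = -4(-3)^(t - 1) + 5^t.
For the base case t = 1: the formula gives 1 = 1 = b_1.
For the inductive step, assume it holds for an arbitrary r ≥ 1, so b_r = -4(-3)^(r - 1) + 5^r.
Then b_{r+1} = -3·b_r + 8·5^r = -3·(-4(-3)^(r - 1) + 5^r) + 8·5^r = -4(-3)^r + 5^(r + 1) = -4(-3)^((r+1) - 1) + 5^(r+1),
which is the claimed formula at t = r+1.
This completes the induction.

b_t = -4(-3)^(t - 1) + 5^t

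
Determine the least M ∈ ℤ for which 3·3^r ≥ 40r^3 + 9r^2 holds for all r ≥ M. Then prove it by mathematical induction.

At r = 8: 19683 < 21056, so the inequality fails and M ≥ 9. We prove 3·3^r ≥ 40r^3 + 9r^2 for all r ≥ 9.
For the base case r = 9: 3·3^r = 59049 and 40r^3 + 9r^2 = 29889, so 59049 ≥ 29889.
For the inductive step, assume it holds for an arbitrary p ≥ 9, so 3·3^p ≥ 40p^3 + 9p^2.
Then 3·3^(p + 1) = 3·(3·3^p) ≥ 3·(40p^3 + 9p^2).
Also, for p ≥ 9 we have 3·(40p^3 + 9p^2) ≥ 40(p+1)^3 + 9(p+1)^2, since 3·(40p^3 + 9p^2) − (40(p+1)^3 + 9(p+1)^2) = 80p^3 - 102p^2 - 138p - 49, which is nonnegative for all p ≥ 9.
Combining, 3·3^(p + 1) ≥ 40(p+1)^3 + 9(p+1)^2.
This completes the induction.
Hence the smallest such M is 9.

M = 9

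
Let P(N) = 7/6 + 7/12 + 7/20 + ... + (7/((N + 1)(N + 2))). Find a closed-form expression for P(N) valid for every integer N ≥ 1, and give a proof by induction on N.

We claim P(N) = 7N/(2(N + 2)) for all N ≥ 1.
Base step (N = 1): P(1) = 7/6, and the closed form gives 7/6. They agree.
Suppose the result is true for N = p, so P(p) = 7p/(2(p + 2)).
Then P(p+1) = P(p) + (7/((p + 2)(p + 3))) = (7p/(2(p + 2))) + (7/((p + 2)(p + 3))).
Simplifying, P(p+1) = 7(p + 1)/(2(p + 3)) = 7(p+1)/(2((p+1) + 2)),
which is the closed form with N = p+1.
This completes the induction.

P(N) = 7N/(2(N + 2))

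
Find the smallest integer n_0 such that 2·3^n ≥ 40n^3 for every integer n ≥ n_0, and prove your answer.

At n = 8: 13122 < 20480, so the inequality fails and n_0 ≥ 9. We prove 2·3^n ≥ 40n^3 for all n ≥ 9.
Base case (n = 9): 2·3^n = 39366 and 40n^3 = 29160, so 39366 ≥ 29160.
Suppose the result is true for n = i, so 2·3^i ≥ 40i^3.
Then 2·3^(i + 1) = 3·(2·3^i) ≥ 3·(40i^3).
Also, for i ≥ 9 we have 3·(40i^3) ≥ 40(i+1)^3, since 3 ≥ (1 + 1/i)^3 for all i ≥ 9.
Combining, 2·3^(i + 1) ≥ 40(i+1)^3.
By the principle of mathematical induction, the result holds for all n ≥ 9.
Hence the smallest such n_0 is 9.

n_0 = 9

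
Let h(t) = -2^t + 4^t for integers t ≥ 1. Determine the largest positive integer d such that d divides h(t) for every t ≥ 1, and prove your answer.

Computing the first values: h(1) = 2 and h(2) = 12; gcd(2, 12) = 2, so d ≤ 2.
We prove 2 | -2^t + 4^t for all t ≥ 1 by induction on t.
For the base case t = 1: h(1) = 2 = 2·(1), so 2 | h(1).
For the inductive step, assume it holds for an arbitrary p ≥ 1, i.e. 2 | h(p). Then
4^{p+1} − 2^{p+1} = 4·4^p − 2·2^p = 4·(4^p − 2^p) + (2)·2^p. The first term is divisible by 2 by the inductive hypothesis, and the second term (2)·2^p is divisible by 2 since 2 | 2. Hence 2 | h(p+1).
By induction, the statement is established for all t ≥ 1.
Therefore the largest such d is 2.

d = 2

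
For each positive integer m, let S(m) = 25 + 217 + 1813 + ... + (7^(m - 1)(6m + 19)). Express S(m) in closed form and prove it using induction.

S(m) = 7^m(m + 3) - 3

We claim S(m) = 7^m(m + 3) - 3 for all m ≥ 1.
Base case (m = 1): S(1) = 25, and the closed form gives 25. They agree.
Suppose the result is true for m = r, so S(r) = 7^r(r + 3) - 3.
Then S(r+1) = S(r) + (7^r(6r + 25)) = (7^r(r + 3) - 3) + (7^r(6r + 25)).
Simplifying, S(r+1) = 7·7^r·r + 28·7^r - 3 = 7^(r+1)((r+1) + 3) - 3,
which is the closed form with m = r+1.
This completes the induction.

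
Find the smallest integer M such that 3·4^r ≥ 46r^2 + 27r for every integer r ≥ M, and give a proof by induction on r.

M = 5

At r = 4: 768 < 844, so the inequality fails and M ≥ 5. We prove 3·4^r ≥ 46r^2 + 27r for all r ≥ 5.
For the base case r = 5: 3·4^r = 3072 and 46r^2 + 27r = 1285, so 3072 ≥ 1285.
Inductive step: suppose the statement holds for some i ≥ 5, so 3·4^i ≥ 46i^2 + 27i.
Then 3·4^(i + 1) = 4·(3·4^i) ≥ 4·(46i^2 + 27i).
Also, for i ≥ 5 we have 4·(46i^2 + 27i) ≥ 46(i+1)^2 + 27(i+1), since 4·(46i^2 + 27i) − (46(i+1)^2 + 27(i+1)) = 138i^2 - 11i - 73, which is nonnegative for all i ≥ 5.
Combining, 3·4^(i + 1) ≥ 46(i+1)^2 + 27(i+1).
By induction, the statement is established for all r ≥ 5.
Hence the smallest such M is 5.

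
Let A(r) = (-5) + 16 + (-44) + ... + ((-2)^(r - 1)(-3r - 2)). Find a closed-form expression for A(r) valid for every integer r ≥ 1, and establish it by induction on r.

A(r) = (-2)^r(r + 1) - 1

We claim A(r) = (-2)^r(r + 1) - 1 for all r ≥ 1.
Base step (r = 1): A(1) = -5, and the closed form gives -5. They agree.
Inductive step: assume the claim holds for r = j, so A(j) = (-2)^j(j + 1) - 1.
Then A(j+1) = A(j) + ((-2)^j(-3j - 5)) = ((-2)^j(j + 1) - 1) + ((-2)^j(-3j - 5)).
Simplifying, A(j+1) = -2(-2)^j·j - 4(-2)^j - 1 = (-2)^(j+1)((j+1) + 1) - 1,
which is the closed form with r = j+1.
This completes the induction.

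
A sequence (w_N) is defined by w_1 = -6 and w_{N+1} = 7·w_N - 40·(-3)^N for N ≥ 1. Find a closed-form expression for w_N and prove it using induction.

Computing the first terms: w_1 = -6, w_2 = 78, w_3 = 186. This suggests w_N = 4(-3)^N + 6·7^(N - 1).
For the base case N = 1: the formula gives -6 = -6 = w_1.
For the inductive step, assume it holds for an arbitrary p ≥ 1, so w_p = 4(-3)^p + 6·7^(p - 1).
Then w_{p+1} = 7·w_p - 40·(-3)^p = 7·(4(-3)^p + 6·7^(p - 1)) - 40·(-3)^p = 4(-3)^(p + 1) + 6·7^p = 4(-3)^(p+1) + 6·7^((p+1) - 1),
which is the claimed formula at N = p+1.
By induction, the statement is established for all N ≥ 1.

w_N = 4(-3)^N + 6·7^(N - 1)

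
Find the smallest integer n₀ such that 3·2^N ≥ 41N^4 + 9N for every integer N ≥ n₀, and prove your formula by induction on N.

n₀ = 22

At N = 21: 6291456 < 7973910, so the inequality fails and n₀ ≥ 22. We prove 3·2^N ≥ 41N^4 + 9N for all N ≥ 22.
When N = 22: 3·2^N = 12582912 and 41N^4 + 9N = 9604694, so 12582912 ≥ 9604694.
Inductive step: assume the claim holds for N = k, so 3·2^k ≥ 41k^4 + 9k.
Then 3·2^(k + 1) = 2·(3·2^k) ≥ 2·(41k^4 + 9k).
Also, for k ≥ 22 we have 2·(41k^4 + 9k) ≥ 41(k+1)^4 + 9(k+1), since 2·(41k^4 + 9k) − (41(k+1)^4 + 9(k+1)) = 41k^4 - 164k^3 - 246k^2 - 155k - 50, which is nonnegative for all k ≥ 22.
Combining, 3·2^(k + 1) ≥ 41(k+1)^4 + 9(k+1).
By induction, the statement is established for all N ≥ 22.
Hence the smallest such n₀ is 22.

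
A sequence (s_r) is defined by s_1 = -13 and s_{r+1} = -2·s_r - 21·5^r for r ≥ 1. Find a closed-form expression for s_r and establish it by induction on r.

s_r = -(-2)^r - 3·5^r

Computing the first terms: s_1 = -13, s_2 = -79, s_3 = -367. This suggests s_r = -(-2)^r - 3·5^r.
Base case (r = 1): the formula gives -13 = -13 = s_1.
Inductive step: assume the claim holds for r = m, so s_m = -(-2)^m - 3·5^m.
Then s_{m+1} = -2·s_m - 21·5^m = -2·(-(-2)^m - 3·5^m) - 21·5^m = -(-2)^(m + 1) - 3·5^(m + 1),
which is the claimed formula at r = m+1.
By induction, the statement is established for all r ≥ 1.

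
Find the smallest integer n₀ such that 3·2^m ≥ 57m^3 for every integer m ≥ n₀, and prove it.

At m = 16: 196608 < 233472, so the inequality fails and n₀ ≥ 17. We prove 3·2^m ≥ 57m^3 for all m ≥ 17.
For the base case m = 17: 3·2^m = 393216 and 57m^3 = 280041, so 393216 ≥ 280041.
For the inductive step, assume it holds for an arbitrary p ≥ 17, so 3·2^p ≥ 57p^3.
Then 3·2^(p + 1) = 2·(3·2^p) ≥ 2·(57p^3).
Also, for p ≥ 17 we have 2·(57p^3) ≥ 57(p+1)^3, since 2 ≥ (1 + 1/p)^3 for all p ≥ 17.
Combining, 3·2^(p + 1) ≥ 57(p+1)^3.
By the principle of mathematical induction, the result holds for all m ≥ 17.
Hence the smallest such n₀ is 17.

n₀ = 17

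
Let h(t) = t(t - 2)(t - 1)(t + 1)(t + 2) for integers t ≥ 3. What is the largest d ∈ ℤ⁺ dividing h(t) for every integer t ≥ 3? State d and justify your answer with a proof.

d = 120

Computing the first values: h(3) = 120 and h(4) = 720; gcd(120, 720) = 120, so d ≤ 120.
We prove 120 | t(t - 2)(t - 1)(t + 1)(t + 2) for all t ≥ 3 by induction on t.
When t = 3: h(3) = 120 = 120·(1), so 120 | h(3).
Inductive step: assume the claim holds for t = m, i.e. 120 | h(m). Then
h(m+1) − h(m) = (m-1)·m·(m+1)·(m+2)·(m+3) − (m-2)·(m-1)·m·(m+1)·(m+2) = (m-1)·m·(m+1)·(m+2)·[(m+3) − (m-2)] = 5·(m-1)·m·(m+1)·(m+2). The product of 4 consecutive integers is divisible by (4)! = 24, so h(m+1) − h(m) is divisible by 5·24 = 120. By the inductive hypothesis 120 | h(m), hence 120 | h(m+1).
Hence, by induction on t, the claim holds for every t ≥ 3.
Therefore the largest such d is 120.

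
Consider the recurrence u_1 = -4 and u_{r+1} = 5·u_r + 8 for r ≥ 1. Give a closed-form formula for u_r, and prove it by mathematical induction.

Computing the first terms: u_1 = -4, u_2 = -12, u_3 = -52. This suggests u_r = -2·5^(r - 1) - 2.
Base step (r = 1): the formula gives -4 = -4 = u_1.
Inductive step: suppose the statement holds for some j ≥ 1, so u_j = -2·5^(j - 1) - 2.
Then u_{j+1} = 5·u_j + 8 = 5·(-2·5^(j - 1) - 2) + 8 = -2·5^j - 2 = -2·5^((j+1) - 1) - 2,
which is the claimed formula at r = j+1.
Hence, by induction on r, the claim holds for every r ≥ 1.

u_r = -2·5^(r - 1) - 2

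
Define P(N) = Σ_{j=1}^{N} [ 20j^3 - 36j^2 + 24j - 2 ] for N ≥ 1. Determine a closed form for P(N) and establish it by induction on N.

We claim P(N) = N(5N^3 - 2N^2 - N + 4) for all N ≥ 1.
Base case (N = 1): P(1) = 6, and the closed form gives 6. They agree.
Suppose the result is true for N = j, so P(j) = j(5j^3 - 2j^2 - j + 4).
Then P(j+1) = P(j) + (20j^3 + 24j^2 + 12j + 6) = (j(5j^3 - 2j^2 - j + 4)) + (20j^3 + 24j^2 + 12j + 6).
Simplifying, P(j+1) = (j + 1)(5j^3 + 13j^2 + 10j + 6) = (j+1)(5(j+1)^3 - 2(j+1)^2 - (j+1) + 4),
which is the closed form with N = j+1.
By the principle of mathematical induction, the result holds for all N ≥ 1.

P(N) = N(5N^3 - 2N^2 - N + 4)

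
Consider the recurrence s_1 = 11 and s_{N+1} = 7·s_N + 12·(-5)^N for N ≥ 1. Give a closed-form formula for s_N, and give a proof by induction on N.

s_N = -(-5)^N + 6·7^(N - 1)

Computing the first terms: s_1 = 11, s_2 = 17, s_3 = 419. This suggests s_N = -(-5)^N + 6·7^(N - 1).
Base step (N = 1): the formula gives 11 = 11 = s_1.
Inductive step: suppose the statement holds for some k ≥ 1, so s_k = -(-5)^k + 6·7^(k - 1).
Then s_{k+1} = 7·s_k + 12·(-5)^k = 7·(-(-5)^k + 6·7^(k - 1)) + 12·(-5)^k = -(-5)^(k + 1) + 6·7^k = -(-5)^(k+1) + 6·7^((k+1) - 1),
which is the claimed formula at N = k+1.
This completes the induction.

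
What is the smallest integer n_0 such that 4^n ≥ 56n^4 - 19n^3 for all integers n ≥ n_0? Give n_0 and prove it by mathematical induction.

n_0 = 10

At n = 9: 262144 < 353565, so the inequality fails and n_0 ≥ 10. We prove 4^n ≥ 56n^4 - 19n^3 for all n ≥ 10.
For the base case n = 10: 4^n = 1048576 and 56n^4 - 19n^3 = 541000, so 1048576 ≥ 541000.
Inductive step: suppose the statement holds for some j ≥ 10, so 4^j ≥ 56j^4 - 19j^3.
Then 4^(j + 1) = 4·(4^j) ≥ 4·(56j^4 - 19j^3).
Also, for j ≥ 10 we have 4·(56j^4 - 19j^3) ≥ 56(j+1)^4 - 19(j+1)^3, since 4·(56j^4 - 19j^3) − (56(j+1)^4 - 19(j+1)^3) = 168j^4 - 281j^3 - 279j^2 - 167j - 37, which is nonnegative for all j ≥ 10.
Combining, 4^(j + 1) ≥ 56(j+1)^4 - 19(j+1)^3.
Hence, by induction on n, the claim holds for every n ≥ 10.
Hence the smallest such n_0 is 10.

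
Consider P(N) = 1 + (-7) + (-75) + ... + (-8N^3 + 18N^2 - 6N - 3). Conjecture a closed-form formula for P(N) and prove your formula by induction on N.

We claim P(N) = -N(2N^3 - 2N^2 - 4N + 3) for all N ≥ 1.
Base step (N = 1): P(1) = 1, and the closed form gives 1. They agree.
Inductive step: suppose the statement holds for some r ≥ 1, so P(r) = r(-2r^3 + 2r^2 + 4r - 3).
Then P(r+1) = P(r) + (-8r^3 - 6r^2 + 6r + 1) = (r(-2r^3 + 2r^2 + 4r - 3)) + (-8r^3 - 6r^2 + 6r + 1).
Simplifying, P(r+1) = -(r + 1)(2r^3 + 4r^2 - 2r - 1) = -(r+1)(2(r+1)^3 - 2(r+1)^2 - 4(r+1) + 3),
which is the closed form with N = r+1.
By induction, the statement is established for all N ≥ 1.

P(N) = -N(2N^3 - 2N^2 - 4N + 3)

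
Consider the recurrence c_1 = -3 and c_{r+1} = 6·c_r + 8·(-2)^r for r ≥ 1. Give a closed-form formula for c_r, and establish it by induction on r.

c_r = -(-2)^r - 5·6^(r - 1)

Computing the first terms: c_1 = -3, c_2 = -34, c_3 = -172. This suggests c_r = -(-2)^r - 5·6^(r - 1).
Base case (r = 1): the formula gives -3 = -3 = c_1.
Inductive step: suppose the statement holds for some k ≥ 1, so c_k = -(-2)^k - 5·6^(k - 1).
Then c_{k+1} = 6·c_k + 8·(-2)^k = 6·(-(-2)^k - 5·6^(k - 1)) + 8·(-2)^k = -(-2)^(k + 1) - 5·6^k = -(-2)^(k+1) - 5·6^((k+1) - 1),
which is the claimed formula at r = k+1.
Hence, by induction on r, the claim holds for every r ≥ 1.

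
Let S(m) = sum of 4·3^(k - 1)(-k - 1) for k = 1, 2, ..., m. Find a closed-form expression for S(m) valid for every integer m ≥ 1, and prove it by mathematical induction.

S(m) = -3^m(2m + 1) + 1

We claim S(m) = -3^m(2m + 1) + 1 for all m ≥ 1.
Base step (m = 1): S(1) = -8, and the closed form gives -8. They agree.
Inductive step: suppose the statement holds for some k ≥ 1, so S(k) = -3^k(2k + 1) + 1.
Then S(k+1) = S(k) + (4·3^k(-k - 2)) = (-3^k(2k + 1) + 1) + (4·3^k(-k - 2)).
Simplifying, S(k+1) = -6·3^k·k - 9·3^k + 1 = -3^(k+1)(2(k+1) + 1) + 1,
which is the closed form with m = k+1.
Hence, by induction on m, the claim holds for every m ≥ 1.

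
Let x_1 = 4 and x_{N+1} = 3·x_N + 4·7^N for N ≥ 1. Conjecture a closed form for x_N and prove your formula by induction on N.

x_N = -3^N + 7^N

Computing the first terms: x_1 = 4, x_2 = 40, x_3 = 316. This suggests x_N = -3^N + 7^N.
Base step (N = 1): the formula gives 4 = 4 = x_1.
Inductive step: suppose the statement holds for some p ≥ 1, so x_p = -3^p + 7^p.
Then x_{p+1} = 3·x_p + 4·7^p = 3·(-3^p + 7^p) + 4·7^p = -3^(p + 1) + 7^(p + 1),
which is the claimed formula at N = p+1.
By induction, the statement is established for all N ≥ 1.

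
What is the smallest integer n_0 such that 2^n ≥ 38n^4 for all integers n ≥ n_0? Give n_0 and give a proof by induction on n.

n_0 = 24

At n = 23: 8388608 < 10633958, so the inequality fails and n_0 ≥ 24. We prove 2^n ≥ 38n^4 for all n ≥ 24.
For the base case n = 24: 2^n = 16777216 and 38n^4 = 12607488, so 16777216 ≥ 12607488.
Suppose the result is true for n = p, so 2^p ≥ 38p^4.
Then 2^(p + 1) = 2·(2^p) ≥ 2·(38p^4).
Also, for p ≥ 24 we have 2·(38p^4) ≥ 38(p+1)^4, since 2 ≥ (1 + 1/p)^4 for all p ≥ 24.
Combining, 2^(p + 1) ≥ 38(p+1)^4.
This completes the induction.
Hence the smallest such n_0 is 24.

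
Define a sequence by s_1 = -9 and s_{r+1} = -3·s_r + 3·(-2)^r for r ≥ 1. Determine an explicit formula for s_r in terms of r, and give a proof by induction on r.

Computing the first terms: s_1 = -9, s_2 = 21, s_3 = -51. This suggests s_r = 3(-2)^r + (-3)^r.
When r = 1: the formula gives -9 = -9 = s_1.
Inductive step: assume the claim holds for r = m, so s_m = 3(-2)^m + (-3)^m.
Then s_{m+1} = -3·s_m + 3·(-2)^m = -3·(3(-2)^m + (-3)^m) + 3·(-2)^m = 3(-2)^(m + 1) + (-3)^(m + 1),
which is the claimed formula at r = m+1.
Hence, by induction on r, the claim holds for every r ≥ 1.

s_r = 3(-2)^r + (-3)^r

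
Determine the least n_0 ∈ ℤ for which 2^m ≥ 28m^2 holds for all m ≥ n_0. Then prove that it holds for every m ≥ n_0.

n_0 = 12

At m = 11: 2048 < 3388, so the inequality fails and n_0 ≥ 12. We prove 2^m ≥ 28m^2 for all m ≥ 12.
For the base case m = 12: 2^m = 4096 and 28m^2 = 4032, so 4096 ≥ 4032.
Suppose the result is true for m = r, so 2^r ≥ 28r^2.
Then 2^(r + 1) = 2·(2^r) ≥ 2·(28r^2).
Also, for r ≥ 12 we have 2·(28r^2) ≥ 28(r+1)^2, since 2 ≥ (1 + 1/r)^2 for all r ≥ 12.
Combining, 2^(r + 1) ≥ 28(r+1)^2.
By induction, the statement is established for all m ≥ 12.
Hence the smallest such n_0 is 12.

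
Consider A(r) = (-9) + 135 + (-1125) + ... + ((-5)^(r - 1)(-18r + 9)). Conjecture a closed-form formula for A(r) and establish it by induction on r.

A(r) = (-5)^r(3r - 1) + 1

We claim A(r) = (-5)^r(3r - 1) + 1 for all r ≥ 1.
Base step (r = 1): A(1) = -9, and the closed form gives -9. They agree.
Inductive step: suppose the statement holds for some m ≥ 1, so A(m) = (-5)^m(3m - 1) + 1.
Then A(m+1) = A(m) + ((-5)^m(-18m - 9)) = ((-5)^m(3m - 1) + 1) + ((-5)^m(-18m - 9)).
Simplifying, A(m+1) = -15(-5)^m·m - 10(-5)^m + 1 = (-5)^(m+1)(3(m+1) - 1) + 1,
which is the closed form with r = m+1.
By the principle of mathematical induction, the result holds for all r ≥ 1.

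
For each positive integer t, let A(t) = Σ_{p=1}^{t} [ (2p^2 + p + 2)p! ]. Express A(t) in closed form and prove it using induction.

We claim A(t) = (2t + 1)(t + 1)! - 1 for all t ≥ 1.
For the base case t = 1: A(1) = 5, and the closed form gives 5. They agree.
For the inductive step, assume it holds for an arbitrary p ≥ 1, so A(p) = (2p + 1)(p + 1)! - 1.
Then A(p+1) = A(p) + ((2p^2 + 5p + 5)(p + 1)!) = ((2p + 1)(p + 1)! - 1) + ((2p^2 + 5p + 5)(p + 1)!).
Simplifying, A(p+1) = (2(p+1) + 1)((p+1) + 1)! - 1,
which is the closed form with t = p+1.
This completes the induction.

A(t) = (2t + 1)(t + 1)! - 1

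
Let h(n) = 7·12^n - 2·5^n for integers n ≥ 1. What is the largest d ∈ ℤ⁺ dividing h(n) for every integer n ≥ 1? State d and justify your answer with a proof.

Computing the first values: h(1) = 74 and h(2) = 958; gcd(74, 958) = 2, so d ≤ 2.
We prove 2 | 7·12^n - 2·5^n for all n ≥ 1 by induction on n.
For the base case n = 1: h(1) = 74 = 2·(37), so 2 | h(1).
Suppose the result is true for n = j, i.e. 2 | h(j). Then
h(j+1) − 12·h(j) = (7·12^(j+1) - 2·5^(j+1)) − 12·(7·12^j - 2·5^j) = (-2)·5^j·(5 − 12) = (14)·5^j. Since 2 | h(j) by the inductive hypothesis, 2 | 12·h(j); and 2 | 14 since 14 = 2·7. Therefore 2 | h(j+1).
By induction, the statement is established for all n ≥ 1.
Therefore the largest such d is 2.

d = 2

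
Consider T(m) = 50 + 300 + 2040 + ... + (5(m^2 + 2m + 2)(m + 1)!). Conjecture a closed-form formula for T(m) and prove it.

T(m) = (5m + 5)(m + 2)! - 10

We claim T(m) = (5m + 5)(m + 2)! - 10 for all m ≥ 1.
Base case (m = 1): T(1) = 50, and the closed form gives 50. They agree.
Inductive step: suppose the statement holds for some k ≥ 1, so T(k) = (5k + 5)(k + 2)! - 10.
Then T(k+1) = T(k) + (5(k^2 + 4k + 5)(k + 2)!) = ((5k + 5)(k + 2)! - 10) + (5(k^2 + 4k + 5)(k + 2)!).
Simplifying, T(k+1) = (5(k+1) + 5)((k+1) + 2)! - 10,
which is the closed form with m = k+1.
This completes the induction.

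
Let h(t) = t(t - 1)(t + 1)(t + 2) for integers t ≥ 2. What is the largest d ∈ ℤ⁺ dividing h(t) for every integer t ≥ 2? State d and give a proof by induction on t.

d = 24

Computing the first values: h(2) = 24 and h(3) = 120; gcd(24, 120) = 24, so d ≤ 24.
We prove 24 | t(t - 1)(t + 1)(t + 2) for all t ≥ 2 by induction on t.
Base case (t = 2): h(2) = 24 = 24·(1), so 24 | h(2).
Suppose the result is true for t = k, i.e. 24 | h(k). Then
h(k+1) − h(k) = k·(k+1)·(k+2)·(k+3) − (k-1)·k·(k+1)·(k+2) = k·(k+1)·(k+2)·[(k+3) − (k-1)] = 4·k·(k+1)·(k+2). The product of 3 consecutive integers is divisible by (3)! = 6, so h(k+1) − h(k) is divisible by 4·6 = 24. By the inductive hypothesis 24 | h(k), hence 24 | h(k+1).
Hence, by induction on t, the claim holds for every t ≥ 2.
Therefore the largest such d is 24.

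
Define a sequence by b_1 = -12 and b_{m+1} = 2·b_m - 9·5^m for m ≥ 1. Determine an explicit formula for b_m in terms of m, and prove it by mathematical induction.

b_m = 3·2^(m - 1) - 3·5^m

Computing the first terms: b_1 = -12, b_2 = -69, b_3 = -363. This suggests b_m = 3·2^(m - 1) - 3·5^m.
When m = 1: the formula gives -12 = -12 = b_1.
For the inductive step, assume it holds for an arbitrary k ≥ 1, so b_k = 3·2^(k - 1) - 3·5^k.
Then b_{k+1} = 2·b_k - 9·5^k = 2·(3·2^(k - 1) - 3·5^k) - 9·5^k = 3·2^k - 3·5^(k + 1) = 3·2^((k+1) - 1) - 3·5^(k+1),
which is the claimed formula at m = k+1.
Hence, by induction on m, the claim holds for every m ≥ 1.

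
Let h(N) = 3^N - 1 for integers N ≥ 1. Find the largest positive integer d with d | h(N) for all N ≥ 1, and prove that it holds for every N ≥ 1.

Computing the first values: h(1) = 2 and h(2) = 8; gcd(2, 8) = 2, so d ≤ 2.
We prove 2 | 3^N - 1 for all N ≥ 1 by induction on N.
Base step (N = 1): h(1) = 2 = 2·(1), so 2 | h(1).
Suppose the result is true for N = i, i.e. 2 | h(i). Then
3^{i+1} − 1^{i+1} = 3·3^i − 1·1^i = 3·(3^i − 1^i) + (2)·1^i. The first term is divisible by 2 by the inductive hypothesis, and the second term (2)·1^i is divisible by 2 since 2 | 2. Hence 2 | h(i+1).
This completes the induction.
Therefore the largest such d is 2.

d = 2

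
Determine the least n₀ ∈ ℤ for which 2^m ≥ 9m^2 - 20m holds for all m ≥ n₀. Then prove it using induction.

n₀ = 10

At m = 9: 512 < 549, so the inequality fails and n₀ ≥ 10. We prove 2^m ≥ 9m^2 - 20m for all m ≥ 10.
For the base case m = 10: 2^m = 1024 and 9m^2 - 20m = 700, so 1024 ≥ 700.
Inductive step: assume the claim holds for m = j, so 2^j ≥ 9j^2 - 20j.
Then 2^(j + 1) = 2·(2^j) ≥ 2·(9j^2 - 20j).
Also, for j ≥ 10 we have 2·(9j^2 - 20j) ≥ 9(j+1)^2 - 20(j+1), since 2·(9j^2 - 20j) − (9(j+1)^2 - 20(j+1)) = 9j^2 - 38j + 11, which is nonnegative for all j ≥ 10.
Combining, 2^(j + 1) ≥ 9(j+1)^2 - 20(j+1).
By the principle of mathematical induction, the result holds for all m ≥ 10.
Hence the smallest such n₀ is 10.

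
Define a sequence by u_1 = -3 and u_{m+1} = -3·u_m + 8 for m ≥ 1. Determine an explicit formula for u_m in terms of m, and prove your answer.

Computing the first terms: u_1 = -3, u_2 = 17, u_3 = -43. This suggests u_m = -5(-3)^(m - 1) + 2.
Base step (m = 1): the formula gives -3 = -3 = u_1.
Inductive step: assume the claim holds for m = i, so u_i = -5(-3)^(i - 1) + 2.
Then u_{i+1} = -3·u_i + 8 = -3·(-5(-3)^(i - 1) + 2) + 8 = -5(-3)^i + 2 = -5(-3)^((i+1) - 1) + 2,
which is the claimed formula at m = i+1.
Hence, by induction on m, the claim holds for every m ≥ 1.

u_m = -5(-3)^(m - 1) + 2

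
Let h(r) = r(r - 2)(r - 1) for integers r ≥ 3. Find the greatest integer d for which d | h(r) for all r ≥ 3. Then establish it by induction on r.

d = 6

Computing the first values: h(3) = 6 and h(4) = 24; gcd(6, 24) = 6, so d ≤ 6.
We prove 6 | r(r - 2)(r - 1) for all r ≥ 3 by induction on r.
For the base case r = 3: h(3) = 6 = 6·(1), so 6 | h(3).
Inductive step: suppose the statement holds for some k ≥ 3, i.e. 6 | h(k). Then
h(k+1) − h(k) = (k-1)·k·(k+1) − (k-2)·(k-1)·k = (k-1)·k·[(k+1) − (k-2)] = 3·(k-1)·k. The product of 2 consecutive integers is divisible by (2)! = 2, so h(k+1) − h(k) is divisible by 3·2 = 6. By the inductive hypothesis 6 | h(k), hence 6 | h(k+1).
By induction, the statement is established for all r ≥ 3.
Therefore the largest such d is 6.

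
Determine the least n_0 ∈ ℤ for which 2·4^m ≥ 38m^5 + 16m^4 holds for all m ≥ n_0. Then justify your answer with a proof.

n_0 = 11

At m = 10: 2097152 < 3960000, so the inequality fails and n_0 ≥ 11. We prove 2·4^m ≥ 38m^5 + 16m^4 for all m ≥ 11.
For the base case m = 11: 2·4^m = 8388608 and 38m^5 + 16m^4 = 6354194, so 8388608 ≥ 6354194.
Inductive step: assume the claim holds for m = j, so 2·4^j ≥ 38j^5 + 16j^4.
Then 2·4^(j + 1) = 4·(2·4^j) ≥ 4·(38j^5 + 16j^4).
Also, for j ≥ 11 we have 4·(38j^5 + 16j^4) ≥ 38(j+1)^5 + 16(j+1)^4, since 4·(38j^5 + 16j^4) − (38(j+1)^5 + 16(j+1)^4) = 114j^5 - 142j^4 - 444j^3 - 476j^2 - 254j - 54, which is nonnegative for all j ≥ 11.
Combining, 2·4^(j + 1) ≥ 38(j+1)^5 + 16(j+1)^4.
By induction, the statement is established for all m ≥ 11.
Hence the smallest such n_0 is 11.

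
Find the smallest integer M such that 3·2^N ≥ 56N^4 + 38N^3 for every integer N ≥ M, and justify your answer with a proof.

At N = 22: 12582912 < 13522960, so the inequality fails and M ≥ 23. We prove 3·2^N ≥ 56N^4 + 38N^3 for all N ≥ 23.
Base case (N = 23): 3·2^N = 25165824 and 56N^4 + 38N^3 = 16133442, so 25165824 ≥ 16133442.
For the inductive step, assume it holds for an arbitrary k ≥ 23, so 3·2^k ≥ 56k^4 + 38k^3.
Then 3·2^(k + 1) = 2·(3·2^k) ≥ 2·(56k^4 + 38k^3).
Also, for k ≥ 23 we have 2·(56k^4 + 38k^3) ≥ 56(k+1)^4 + 38(k+1)^3, since 2·(56k^4 + 38k^3) − (56(k+1)^4 + 38(k+1)^3) = 56k^4 - 186k^3 - 450k^2 - 338k - 94, which is nonnegative for all k ≥ 23.
Combining, 3·2^(k + 1) ≥ 56(k+1)^4 + 38(k+1)^3.
This completes the induction.
Hence the smallest such M is 23.

M = 23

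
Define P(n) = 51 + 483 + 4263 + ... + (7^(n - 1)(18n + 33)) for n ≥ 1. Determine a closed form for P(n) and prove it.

P(n) = 7^n(3n + 5) - 5

We claim P(n) = 7^n(3n + 5) - 5 for all n ≥ 1.
For the base case n = 1: P(1) = 51, and the closed form gives 51. They agree.
Inductive step: suppose the statement holds for some i ≥ 1, so P(i) = 7^i(3i + 5) - 5.
Then P(i+1) = P(i) + (7^i(18i + 51)) = (7^i(3i + 5) - 5) + (7^i(18i + 51)).
Simplifying, P(i+1) = 21·7^i·i + 56·7^i - 5 = 7^(i+1)(3(i+1) + 5) - 5,
which is the closed form with n = i+1.
By the principle of mathematical induction, the result holds for all n ≥ 1.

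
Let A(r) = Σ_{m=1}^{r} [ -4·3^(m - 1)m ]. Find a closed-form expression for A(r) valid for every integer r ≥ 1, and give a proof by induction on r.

We claim A(r) = 3^r(-2r + 1) - 1 for all r ≥ 1.
Base step (r = 1): A(1) = -4, and the closed form gives -4. They agree.
Inductive step: suppose the statement holds for some m ≥ 1, so A(m) = 3^m(-2m + 1) - 1.
Then A(m+1) = A(m) + (4·3^m(-m - 1)) = (3^m(-2m + 1) - 1) + (4·3^m(-m - 1)).
Simplifying, A(m+1) = -6·3^m·m - 3·3^m - 1 = 3^(m+1)(-2(m+1) + 1) - 1,
which is the closed form with r = m+1.
By the principle of mathematical induction, the result holds for all r ≥ 1.

A(r) = 3^r(-2r + 1) - 1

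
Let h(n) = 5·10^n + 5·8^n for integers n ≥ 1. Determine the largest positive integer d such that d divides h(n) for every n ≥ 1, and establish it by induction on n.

d = 10

Computing the first values: h(1) = 90 and h(2) = 820; gcd(90, 820) = 10, so d ≤ 10.
We prove 10 | 5·10^n + 5·8^n for all n ≥ 1 by induction on n.
For the base case n = 1: h(1) = 90 = 10·(9), so 10 | h(1).
Inductive step: suppose the statement holds for some p ≥ 1, i.e. 10 | h(p). Then
h(p+1) − 10·h(p) = (5·10^(p+1) + 5·8^(p+1)) − 10·(5·10^p + 5·8^p) = (5)·8^p·(8 − 10) = (-10)·8^p. Since 10 | h(p) by the inductive hypothesis, 10 | 10·h(p); and 10 | -10 since -10 = 10·-1. Therefore 10 | h(p+1).
By the principle of mathematical induction, the result holds for all n ≥ 1.
Therefore the largest such d is 10.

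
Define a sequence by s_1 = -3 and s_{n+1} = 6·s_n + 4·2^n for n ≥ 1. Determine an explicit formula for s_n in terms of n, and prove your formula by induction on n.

s_n = -2^n - 6^(n - 1)

Computing the first terms: s_1 = -3, s_2 = -10, s_3 = -44. This suggests s_n = -2^n - 6^(n - 1).
Base case (n = 1): the formula gives -3 = -3 = s_1.
Inductive step: suppose the statement holds for some k ≥ 1, so s_k = -2^k - 6^(k - 1).
Then s_{k+1} = 6·s_k + 4·2^k = 6·(-2^k - 6^(k - 1)) + 4·2^k = -2^(k + 1) - 6^k = -2^(k+1) - 6^((k+1) - 1),
which is the claimed formula at n = k+1.
This completes the induction.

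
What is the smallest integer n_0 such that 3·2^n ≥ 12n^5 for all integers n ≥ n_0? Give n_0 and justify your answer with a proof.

n_0 = 26

At n = 25: 100663296 < 117187500, so the inequality fails and n_0 ≥ 26. We prove 3·2^n ≥ 12n^5 for all n ≥ 26.
When n = 26: 3·2^n = 201326592 and 12n^5 = 142576512, so 201326592 ≥ 142576512.
Suppose the result is true for n = p, so 3·2^p ≥ 12p^5.
Then 3·2^(p + 1) = 2·(3·2^p) ≥ 2·(12p^5).
Also, for p ≥ 26 we have 2·(12p^5) ≥ 12(p+1)^5, since 2 ≥ (1 + 1/p)^5 for all p ≥ 26.
Combining, 3·2^(p + 1) ≥ 12(p+1)^5.
Hence, by induction on n, the claim holds for every n ≥ 26.
Hence the smallest such n_0 is 26.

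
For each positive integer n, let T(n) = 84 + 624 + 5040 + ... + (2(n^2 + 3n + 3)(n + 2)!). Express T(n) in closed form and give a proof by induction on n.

T(n) = (2n + 2)(n + 3)! - 12

We claim T(n) = (2n + 2)(n + 3)! - 12 for all n ≥ 1.
For the base case n = 1: T(1) = 84, and the closed form gives 84. They agree.
For the inductive step, assume it holds for an arbitrary k ≥ 1, so T(k) = (2k + 2)(k + 3)! - 12.
Then T(k+1) = T(k) + (2(k^2 + 5k + 7)(k + 3)!) = ((2k + 2)(k + 3)! - 12) + (2(k^2 + 5k + 7)(k + 3)!).
Simplifying, T(k+1) = (2(k+1) + 2)((k+1) + 3)! - 12,
which is the closed form with n = k+1.
This completes the induction.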